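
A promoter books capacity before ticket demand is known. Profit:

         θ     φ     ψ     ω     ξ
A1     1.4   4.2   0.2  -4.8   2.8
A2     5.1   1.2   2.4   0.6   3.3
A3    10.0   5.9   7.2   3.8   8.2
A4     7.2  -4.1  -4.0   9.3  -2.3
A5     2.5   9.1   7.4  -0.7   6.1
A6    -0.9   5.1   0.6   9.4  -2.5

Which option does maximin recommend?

Row minima: A1=-4.8, A2=0.6, A3=3.8, A4=-4.1, A5=-0.7, A6=-2.5
Best worst-case = 3.8 → A3.

A3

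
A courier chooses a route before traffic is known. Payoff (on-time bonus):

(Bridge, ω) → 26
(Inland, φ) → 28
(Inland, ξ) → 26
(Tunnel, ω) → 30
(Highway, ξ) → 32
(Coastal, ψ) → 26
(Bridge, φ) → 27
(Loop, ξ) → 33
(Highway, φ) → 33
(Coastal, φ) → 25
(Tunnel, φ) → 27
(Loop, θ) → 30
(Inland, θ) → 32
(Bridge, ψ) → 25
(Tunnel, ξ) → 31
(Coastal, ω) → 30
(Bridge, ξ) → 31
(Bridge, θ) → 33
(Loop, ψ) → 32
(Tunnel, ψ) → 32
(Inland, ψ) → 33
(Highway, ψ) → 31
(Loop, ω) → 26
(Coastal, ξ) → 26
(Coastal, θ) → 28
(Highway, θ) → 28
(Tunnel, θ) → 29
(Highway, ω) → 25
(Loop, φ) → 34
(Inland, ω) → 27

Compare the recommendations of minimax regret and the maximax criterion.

minimax regret → Loop; maximax → Loop (agree)

Column bests: θ=33, φ=34, ψ=33, ω=30, ξ=33.
Highway regrets: 5, 1, 2, 5, 1 → max 5
Inland regrets: 1, 6, 0, 3, 7 → max 7
Coastal regrets: 5, 9, 7, 0, 7 → max 9
Loop regrets: 3, 0, 1, 4, 0 → max 4
Tunnel regrets: 4, 7, 1, 0, 2 → max 7
Bridge regrets: 0, 7, 8, 4, 2 → max 8
Smallest max regret = 4 → Loop.
Row maxima: Highway=33, Inland=33, Coastal=30, Loop=34, Tunnel=32, Bridge=33
Best best-case = 34 → Loop.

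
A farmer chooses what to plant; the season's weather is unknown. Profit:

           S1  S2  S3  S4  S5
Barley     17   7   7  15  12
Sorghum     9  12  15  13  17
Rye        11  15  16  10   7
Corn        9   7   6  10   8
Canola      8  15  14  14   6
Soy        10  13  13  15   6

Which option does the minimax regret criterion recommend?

Sorghum

Column bests: S1=17, S2=15, S3=16, S4=15, S5=17.
Barley regrets: 0, 8, 9, 0, 5 → max 9
Sorghum regrets: 8, 3, 1, 2, 0 → max 8
Rye regrets: 6, 0, 0, 5, 10 → max 10
Corn regrets: 8, 8, 10, 5, 9 → max 10
Canola regrets: 9, 0, 2, 1, 11 → max 11
Soy regrets: 7, 2, 3, 0, 11 → max 11
Smallest max regret = 8 → Sorghum.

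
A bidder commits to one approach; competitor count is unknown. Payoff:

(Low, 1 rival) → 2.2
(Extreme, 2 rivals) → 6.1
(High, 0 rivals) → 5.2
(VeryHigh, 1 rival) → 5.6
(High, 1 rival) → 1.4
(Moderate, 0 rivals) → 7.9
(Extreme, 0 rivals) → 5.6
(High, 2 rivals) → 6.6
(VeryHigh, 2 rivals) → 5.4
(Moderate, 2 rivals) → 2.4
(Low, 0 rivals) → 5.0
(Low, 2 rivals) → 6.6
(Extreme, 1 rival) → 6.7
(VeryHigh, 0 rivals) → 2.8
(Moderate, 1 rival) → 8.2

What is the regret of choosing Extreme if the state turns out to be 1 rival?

1.5

Best payoff under 1 rival is 8.2.
Regret = 8.2 − 6.7 = 1.5.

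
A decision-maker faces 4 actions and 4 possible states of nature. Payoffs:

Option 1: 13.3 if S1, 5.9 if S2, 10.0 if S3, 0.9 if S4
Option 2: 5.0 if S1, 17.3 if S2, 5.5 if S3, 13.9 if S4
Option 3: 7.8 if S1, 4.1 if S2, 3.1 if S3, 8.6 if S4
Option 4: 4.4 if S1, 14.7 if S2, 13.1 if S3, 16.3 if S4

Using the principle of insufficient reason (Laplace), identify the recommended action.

Option 4

Row averages: Option 1=7.525, Option 2=10.425, Option 3=5.9, Option 4=12.125
Highest average = 12.125 → Option 4.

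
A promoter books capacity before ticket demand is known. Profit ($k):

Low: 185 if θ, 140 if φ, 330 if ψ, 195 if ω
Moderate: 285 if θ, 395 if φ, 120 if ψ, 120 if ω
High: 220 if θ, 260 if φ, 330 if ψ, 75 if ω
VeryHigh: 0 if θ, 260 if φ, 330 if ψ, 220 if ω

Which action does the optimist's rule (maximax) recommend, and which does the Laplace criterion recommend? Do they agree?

maximax → Moderate; laplace → Moderate (agree)

Row maxima: Low=330, Moderate=395, High=330, VeryHigh=330
Best best-case = 395 → Moderate.
Row averages: Low=212.5, Moderate=230, High=221.25, VeryHigh=202.5
Highest average = 230 → Moderate.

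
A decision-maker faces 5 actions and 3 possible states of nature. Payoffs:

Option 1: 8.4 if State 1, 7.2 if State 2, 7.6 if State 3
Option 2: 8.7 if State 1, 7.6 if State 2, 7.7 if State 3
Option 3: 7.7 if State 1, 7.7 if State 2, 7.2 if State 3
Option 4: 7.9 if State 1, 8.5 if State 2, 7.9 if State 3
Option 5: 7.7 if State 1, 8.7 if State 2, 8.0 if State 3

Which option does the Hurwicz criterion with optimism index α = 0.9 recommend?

Option 5

Option 1: 0.9·8.4 + 0.1·7.2 = 8.28
Option 2: 0.9·8.7 + 0.1·7.6 = 8.59
Option 3: 0.9·7.7 + 0.1·7.2 = 7.65
Option 4: 0.9·8.5 + 0.1·7.9 = 8.44
Option 5: 0.9·8.7 + 0.1·7.7 = 8.6
Highest Hurwicz score = 8.6 → Option 5.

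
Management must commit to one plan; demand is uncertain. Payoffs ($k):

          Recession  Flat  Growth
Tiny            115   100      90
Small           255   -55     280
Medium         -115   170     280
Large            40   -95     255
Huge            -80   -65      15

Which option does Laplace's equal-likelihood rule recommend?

Small

Row averages: Tiny=305/3, Small=160, Medium=335/3, Large=200/3, Huge=-130/3
Highest average = 160 → Small.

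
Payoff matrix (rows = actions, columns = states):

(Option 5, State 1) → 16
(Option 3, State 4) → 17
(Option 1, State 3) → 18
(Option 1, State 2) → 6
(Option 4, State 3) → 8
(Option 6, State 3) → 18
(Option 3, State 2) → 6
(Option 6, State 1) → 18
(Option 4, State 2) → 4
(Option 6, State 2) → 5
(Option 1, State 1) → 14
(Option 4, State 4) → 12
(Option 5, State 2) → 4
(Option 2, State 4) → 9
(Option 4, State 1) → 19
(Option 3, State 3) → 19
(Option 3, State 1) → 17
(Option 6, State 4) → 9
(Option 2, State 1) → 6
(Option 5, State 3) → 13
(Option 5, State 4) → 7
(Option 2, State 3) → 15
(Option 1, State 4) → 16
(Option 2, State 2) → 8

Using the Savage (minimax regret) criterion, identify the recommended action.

Column bests: State 1=19, State 2=8, State 3=19, State 4=17.
Option 1 regrets: 5, 2, 1, 1 → max 5
Option 2 regrets: 13, 0, 4, 8 → max 13
Option 3 regrets: 2, 2, 0, 0 → max 2
Option 4 regrets: 0, 4, 11, 5 → max 11
Option 5 regrets: 3, 4, 6, 10 → max 10
Option 6 regrets: 1, 3, 1, 8 → max 8
Smallest max regret = 2 → Option 3.

Option 3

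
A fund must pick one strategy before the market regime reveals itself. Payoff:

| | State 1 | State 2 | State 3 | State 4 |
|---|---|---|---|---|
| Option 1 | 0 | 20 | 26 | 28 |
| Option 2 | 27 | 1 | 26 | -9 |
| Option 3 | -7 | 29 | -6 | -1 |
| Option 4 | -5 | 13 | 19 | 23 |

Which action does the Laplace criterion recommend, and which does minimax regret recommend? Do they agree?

Row averages: Option 1=18.5, Option 2=11.25, Option 3=3.75, Option 4=12.5
Highest average = 18.5 → Option 1.
Column bests: State 1=27, State 2=29, State 3=26, State 4=28.
Option 1 regrets: 27, 9, 0, 0 → max 27
Option 2 regrets: 0, 28, 0, 37 → max 37
Option 3 regrets: 34, 0, 32, 29 → max 34
Option 4 regrets: 32, 16, 7, 5 → max 32
Smallest max regret = 27 → Option 1.

laplace → Option 1; minimax regret → Option 1 (agree)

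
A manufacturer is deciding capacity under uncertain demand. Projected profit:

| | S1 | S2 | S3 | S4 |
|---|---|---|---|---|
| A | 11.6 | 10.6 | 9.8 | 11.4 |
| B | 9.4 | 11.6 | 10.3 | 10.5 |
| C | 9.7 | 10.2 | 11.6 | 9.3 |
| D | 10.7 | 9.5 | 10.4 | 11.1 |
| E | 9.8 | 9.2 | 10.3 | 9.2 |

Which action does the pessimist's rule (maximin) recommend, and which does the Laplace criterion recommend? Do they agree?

Row minima: A=9.8, B=9.4, C=9.3, D=9.5, E=9.2
Best worst-case = 9.8 → A.
Row averages: A=10.85, B=10.45, C=10.2, D=10.425, E=9.625
Highest average = 10.85 → A.

maximin → A; laplace → A (agree)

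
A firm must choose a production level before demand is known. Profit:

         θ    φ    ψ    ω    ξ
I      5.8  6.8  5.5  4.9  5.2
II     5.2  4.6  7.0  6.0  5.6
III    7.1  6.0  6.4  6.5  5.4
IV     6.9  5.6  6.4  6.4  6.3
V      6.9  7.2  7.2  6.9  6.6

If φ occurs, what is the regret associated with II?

Best payoff under φ is 7.2.
Regret = 7.2 − 4.6 = 2.6.

2.6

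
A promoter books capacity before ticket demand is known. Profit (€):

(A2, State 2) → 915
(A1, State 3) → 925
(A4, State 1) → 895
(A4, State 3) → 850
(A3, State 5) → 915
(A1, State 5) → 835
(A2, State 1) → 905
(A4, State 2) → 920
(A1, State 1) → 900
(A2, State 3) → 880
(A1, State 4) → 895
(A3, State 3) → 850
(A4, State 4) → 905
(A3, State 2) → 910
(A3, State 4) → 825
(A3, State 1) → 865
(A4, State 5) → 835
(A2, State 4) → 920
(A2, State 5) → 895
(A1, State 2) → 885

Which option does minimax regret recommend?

A2

Column bests: State 1=905, State 2=920, State 3=925, State 4=920, State 5=915.
A1 regrets: 5, 35, 0, 25, 80 → max 80
A2 regrets: 0, 5, 45, 0, 20 → max 45
A3 regrets: 40, 10, 75, 95, 0 → max 95
A4 regrets: 10, 0, 75, 15, 80 → max 80
Smallest max regret = 45 → A2.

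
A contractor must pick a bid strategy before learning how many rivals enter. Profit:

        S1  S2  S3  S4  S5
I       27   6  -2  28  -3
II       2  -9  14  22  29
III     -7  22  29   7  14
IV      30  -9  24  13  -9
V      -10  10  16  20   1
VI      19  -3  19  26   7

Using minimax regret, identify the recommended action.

VI

Column bests: S1=30, S2=22, S3=29, S4=28, S5=29.
I regrets: 3, 16, 31, 0, 32 → max 32
II regrets: 28, 31, 15, 6, 0 → max 31
III regrets: 37, 0, 0, 21, 15 → max 37
IV regrets: 0, 31, 5, 15, 38 → max 38
V regrets: 40, 12, 13, 8, 28 → max 40
VI regrets: 11, 25, 10, 2, 22 → max 25
Smallest max regret = 25 → VI.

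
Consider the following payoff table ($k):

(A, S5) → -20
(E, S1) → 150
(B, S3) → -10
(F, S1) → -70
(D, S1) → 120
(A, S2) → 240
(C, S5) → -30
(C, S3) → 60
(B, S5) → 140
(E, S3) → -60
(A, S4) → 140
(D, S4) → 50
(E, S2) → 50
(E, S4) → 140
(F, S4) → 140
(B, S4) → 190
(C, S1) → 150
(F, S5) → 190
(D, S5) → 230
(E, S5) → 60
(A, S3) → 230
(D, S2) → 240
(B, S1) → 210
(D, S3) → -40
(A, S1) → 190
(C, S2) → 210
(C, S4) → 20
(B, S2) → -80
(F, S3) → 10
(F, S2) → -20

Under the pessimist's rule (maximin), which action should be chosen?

Row minima: A=-20, B=-80, C=-30, D=-40, E=-60, F=-70
Best worst-case = -20 → A.

A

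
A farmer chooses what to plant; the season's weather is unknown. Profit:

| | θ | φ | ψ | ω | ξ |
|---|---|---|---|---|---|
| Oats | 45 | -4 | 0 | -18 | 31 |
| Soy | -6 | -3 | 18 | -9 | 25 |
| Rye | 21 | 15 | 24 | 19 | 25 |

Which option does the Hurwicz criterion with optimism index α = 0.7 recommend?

Oats: 0.7·45 + 0.3·(-18) = 26.1
Soy: 0.7·25 + 0.3·(-9) = 14.8
Rye: 0.7·25 + 0.3·15 = 22
Highest Hurwicz score = 26.1 → Oats.

Oats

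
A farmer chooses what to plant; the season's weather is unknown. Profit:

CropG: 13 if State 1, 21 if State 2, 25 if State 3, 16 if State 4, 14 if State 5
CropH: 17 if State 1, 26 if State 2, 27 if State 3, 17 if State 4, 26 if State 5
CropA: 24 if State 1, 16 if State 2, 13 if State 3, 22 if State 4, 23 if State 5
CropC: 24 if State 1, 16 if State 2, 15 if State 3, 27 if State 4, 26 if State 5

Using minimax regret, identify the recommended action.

CropH

Column bests: State 1=24, State 2=26, State 3=27, State 4=27, State 5=26.
CropG regrets: 11, 5, 2, 11, 12 → max 12
CropH regrets: 7, 0, 0, 10, 0 → max 10
CropA regrets: 0, 10, 14, 5, 3 → max 14
CropC regrets: 0, 10, 12, 0, 0 → max 12
Smallest max regret = 10 → CropH.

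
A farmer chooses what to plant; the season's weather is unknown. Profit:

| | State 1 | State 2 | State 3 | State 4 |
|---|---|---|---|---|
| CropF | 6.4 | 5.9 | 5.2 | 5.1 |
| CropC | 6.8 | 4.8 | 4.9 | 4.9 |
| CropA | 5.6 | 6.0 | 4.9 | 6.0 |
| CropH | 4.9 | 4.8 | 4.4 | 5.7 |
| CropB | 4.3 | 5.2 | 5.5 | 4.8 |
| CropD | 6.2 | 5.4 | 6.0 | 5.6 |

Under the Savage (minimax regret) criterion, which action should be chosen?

CropD

Column bests: State 1=6.8, State 2=6.0, State 3=6.0, State 4=6.0.
CropF regrets: 0.4, 0.1, 0.8, 0.9 → max 0.9
CropC regrets: 0.0, 1.2, 1.1, 1.1 → max 1.2
CropA regrets: 1.2, 0.0, 1.1, 0.0 → max 1.2
CropH regrets: 1.9, 1.2, 1.6, 0.3 → max 1.9
CropB regrets: 2.5, 0.8, 0.5, 1.2 → max 2.5
CropD regrets: 0.6, 0.6, 0.0, 0.4 → max 0.6
Smallest max regret = 0.6 → CropD.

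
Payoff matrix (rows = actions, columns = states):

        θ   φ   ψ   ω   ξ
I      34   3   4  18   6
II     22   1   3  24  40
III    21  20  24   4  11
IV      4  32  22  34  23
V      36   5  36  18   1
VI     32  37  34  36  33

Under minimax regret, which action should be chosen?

VI

Column bests: θ=36, φ=37, ψ=36, ω=36, ξ=40.
I regrets: 2, 34, 32, 18, 34 → max 34
II regrets: 14, 36, 33, 12, 0 → max 36
III regrets: 15, 17, 12, 32, 29 → max 32
IV regrets: 32, 5, 14, 2, 17 → max 32
V regrets: 0, 32, 0, 18, 39 → max 39
VI regrets: 4, 0, 2, 0, 7 → max 7
Smallest max regret = 7 → VI.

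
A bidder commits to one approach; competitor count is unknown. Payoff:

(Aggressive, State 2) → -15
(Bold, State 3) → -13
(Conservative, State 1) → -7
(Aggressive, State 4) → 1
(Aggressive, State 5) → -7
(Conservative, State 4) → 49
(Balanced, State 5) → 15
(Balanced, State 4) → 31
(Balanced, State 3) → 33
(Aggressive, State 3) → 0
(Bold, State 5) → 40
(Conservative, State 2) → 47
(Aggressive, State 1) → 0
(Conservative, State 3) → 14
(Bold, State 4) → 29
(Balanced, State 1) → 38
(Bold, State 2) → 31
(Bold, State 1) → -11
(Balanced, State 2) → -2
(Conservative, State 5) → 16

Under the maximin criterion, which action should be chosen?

Balanced

Row minima: Conservative=-7, Balanced=-2, Aggressive=-15, Bold=-13
Best worst-case = -2 → Balanced.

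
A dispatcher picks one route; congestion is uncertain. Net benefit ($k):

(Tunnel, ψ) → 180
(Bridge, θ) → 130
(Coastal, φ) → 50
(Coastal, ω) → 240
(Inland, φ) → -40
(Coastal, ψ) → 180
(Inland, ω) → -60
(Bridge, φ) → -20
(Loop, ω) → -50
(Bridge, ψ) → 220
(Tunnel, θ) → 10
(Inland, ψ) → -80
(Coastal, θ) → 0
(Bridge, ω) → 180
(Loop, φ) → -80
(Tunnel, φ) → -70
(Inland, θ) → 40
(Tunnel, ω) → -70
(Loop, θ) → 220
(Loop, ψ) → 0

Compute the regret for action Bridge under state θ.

Best payoff under θ is 220.
Regret = 220 − 130 = 90.

90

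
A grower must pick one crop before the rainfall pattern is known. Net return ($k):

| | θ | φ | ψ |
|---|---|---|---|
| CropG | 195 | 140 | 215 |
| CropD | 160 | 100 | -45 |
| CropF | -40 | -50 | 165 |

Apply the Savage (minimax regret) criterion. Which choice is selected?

Column bests: θ=195, φ=140, ψ=215.
CropG regrets: 0, 0, 0 → max 0
CropD regrets: 35, 40, 260 → max 260
CropF regrets: 235, 190, 50 → max 235
Smallest max regret = 0 → CropG.

CropG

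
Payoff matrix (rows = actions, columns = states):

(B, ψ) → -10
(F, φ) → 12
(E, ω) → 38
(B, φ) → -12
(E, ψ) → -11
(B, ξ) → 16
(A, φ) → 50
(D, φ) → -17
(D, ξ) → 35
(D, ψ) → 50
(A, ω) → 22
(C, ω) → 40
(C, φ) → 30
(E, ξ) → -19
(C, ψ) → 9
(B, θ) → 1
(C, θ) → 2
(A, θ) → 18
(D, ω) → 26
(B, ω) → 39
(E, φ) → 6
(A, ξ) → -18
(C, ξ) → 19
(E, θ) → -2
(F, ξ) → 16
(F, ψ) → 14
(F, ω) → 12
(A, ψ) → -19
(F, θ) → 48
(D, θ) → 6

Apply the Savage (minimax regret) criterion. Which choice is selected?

F

Column bests: θ=48, φ=50, ψ=50, ω=40, ξ=35.
A regrets: 30, 0, 69, 18, 53 → max 69
B regrets: 47, 62, 60, 1, 19 → max 62
C regrets: 46, 20, 41, 0, 16 → max 46
D regrets: 42, 67, 0, 14, 0 → max 67
E regrets: 50, 44, 61, 2, 54 → max 61
F regrets: 0, 38, 36, 28, 19 → max 38
Smallest max regret = 38 → F.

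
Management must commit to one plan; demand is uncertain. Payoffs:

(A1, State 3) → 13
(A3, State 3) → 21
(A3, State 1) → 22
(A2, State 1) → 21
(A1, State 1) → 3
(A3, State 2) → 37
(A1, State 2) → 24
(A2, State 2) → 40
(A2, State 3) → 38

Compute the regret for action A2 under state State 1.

Best payoff under State 1 is 22.
Regret = 22 − 21 = 1.

1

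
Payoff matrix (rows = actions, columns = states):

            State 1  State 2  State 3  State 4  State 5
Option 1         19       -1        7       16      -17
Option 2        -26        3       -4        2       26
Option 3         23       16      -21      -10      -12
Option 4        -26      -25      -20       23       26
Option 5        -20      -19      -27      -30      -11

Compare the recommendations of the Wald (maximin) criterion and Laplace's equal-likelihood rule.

maximin → Option 1; laplace → Option 1 (agree)

Row minima: Option 1=-17, Option 2=-26, Option 3=-21, Option 4=-26, Option 5=-30
Best worst-case = -17 → Option 1.
Row averages: Option 1=4.8, Option 2=0.2, Option 3=-0.8, Option 4=-4.4, Option 5=-21.4
Highest average = 4.8 → Option 1.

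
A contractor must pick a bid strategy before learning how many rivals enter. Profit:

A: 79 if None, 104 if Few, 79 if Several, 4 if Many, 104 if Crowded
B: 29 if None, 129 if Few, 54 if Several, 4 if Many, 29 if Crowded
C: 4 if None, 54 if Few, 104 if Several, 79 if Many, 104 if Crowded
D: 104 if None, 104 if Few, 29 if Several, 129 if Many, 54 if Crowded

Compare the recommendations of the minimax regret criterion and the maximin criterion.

Column bests: None=104, Few=129, Several=104, Many=129, Crowded=104.
A regrets: 25, 25, 25, 125, 0 → max 125
B regrets: 75, 0, 50, 125, 75 → max 125
C regrets: 100, 75, 0, 50, 0 → max 100
D regrets: 0, 25, 75, 0, 50 → max 75
Smallest max regret = 75 → D.
Row minima: A=4, B=4, C=4, D=29
Best worst-case = 29 → D.

minimax regret → D; maximin → D (agree)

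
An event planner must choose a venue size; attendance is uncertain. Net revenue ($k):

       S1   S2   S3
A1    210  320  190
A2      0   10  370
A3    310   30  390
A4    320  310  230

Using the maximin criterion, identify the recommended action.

Row minima: A1=190, A2=0, A3=30, A4=230
Best worst-case = 230 → A4.

A4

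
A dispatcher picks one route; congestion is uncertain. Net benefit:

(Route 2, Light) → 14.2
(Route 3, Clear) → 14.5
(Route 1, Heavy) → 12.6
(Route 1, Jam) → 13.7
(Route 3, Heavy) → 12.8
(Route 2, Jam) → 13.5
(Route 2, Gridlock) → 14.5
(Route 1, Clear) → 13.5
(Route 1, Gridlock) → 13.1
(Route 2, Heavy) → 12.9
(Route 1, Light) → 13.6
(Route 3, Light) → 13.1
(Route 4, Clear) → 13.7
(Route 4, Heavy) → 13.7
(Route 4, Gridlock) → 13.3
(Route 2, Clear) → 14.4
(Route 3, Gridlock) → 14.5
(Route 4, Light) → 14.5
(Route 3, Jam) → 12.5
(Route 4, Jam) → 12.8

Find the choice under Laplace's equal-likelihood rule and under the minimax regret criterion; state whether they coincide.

Row averages: Route 1=13.3, Route 2=13.9, Route 3=13.48, Route 4=13.6
Highest average = 13.9 → Route 2.
Column bests: Clear=14.5, Light=14.5, Heavy=13.7, Jam=13.7, Gridlock=14.5.
Route 1 regrets: 1.0, 0.9, 1.1, 0.0, 1.4 → max 1.4
Route 2 regrets: 0.1, 0.3, 0.8, 0.2, 0.0 → max 0.8
Route 3 regrets: 0.0, 1.4, 0.9, 1.2, 0.0 → max 1.4
Route 4 regrets: 0.8, 0.0, 0.0, 0.9, 1.2 → max 1.2
Smallest max regret = 0.8 → Route 2.

laplace → Route 2; minimax regret → Route 2 (agree)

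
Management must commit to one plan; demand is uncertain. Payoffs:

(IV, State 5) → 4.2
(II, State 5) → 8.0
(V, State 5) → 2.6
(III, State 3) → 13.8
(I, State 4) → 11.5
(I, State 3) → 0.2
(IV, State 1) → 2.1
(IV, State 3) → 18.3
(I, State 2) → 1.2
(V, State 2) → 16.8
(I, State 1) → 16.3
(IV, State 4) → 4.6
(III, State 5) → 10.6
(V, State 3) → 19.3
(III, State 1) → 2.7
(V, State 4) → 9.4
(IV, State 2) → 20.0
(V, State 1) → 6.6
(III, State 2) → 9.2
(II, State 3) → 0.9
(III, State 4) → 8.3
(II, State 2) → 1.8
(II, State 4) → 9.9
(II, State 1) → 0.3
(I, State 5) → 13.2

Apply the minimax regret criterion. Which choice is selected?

Column bests: State 1=16.3, State 2=20.0, State 3=19.3, State 4=11.5, State 5=13.2.
I regrets: 0.0, 18.8, 19.1, 0.0, 0.0 → max 19.1
II regrets: 16.0, 18.2, 18.4, 1.6, 5.2 → max 18.4
III regrets: 13.6, 10.8, 5.5, 3.2, 2.6 → max 13.6
IV regrets: 14.2, 0.0, 1.0, 6.9, 9.0 → max 14.2
V regrets: 9.7, 3.2, 0.0, 2.1, 10.6 → max 10.6
Smallest max regret = 10.6 → V.

V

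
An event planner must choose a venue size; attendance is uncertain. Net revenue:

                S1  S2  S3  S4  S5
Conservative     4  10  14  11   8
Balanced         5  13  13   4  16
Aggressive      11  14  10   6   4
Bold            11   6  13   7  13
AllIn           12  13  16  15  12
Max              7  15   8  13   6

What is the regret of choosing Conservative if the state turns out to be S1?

8

Best payoff under S1 is 12.
Regret = 12 − 4 = 8.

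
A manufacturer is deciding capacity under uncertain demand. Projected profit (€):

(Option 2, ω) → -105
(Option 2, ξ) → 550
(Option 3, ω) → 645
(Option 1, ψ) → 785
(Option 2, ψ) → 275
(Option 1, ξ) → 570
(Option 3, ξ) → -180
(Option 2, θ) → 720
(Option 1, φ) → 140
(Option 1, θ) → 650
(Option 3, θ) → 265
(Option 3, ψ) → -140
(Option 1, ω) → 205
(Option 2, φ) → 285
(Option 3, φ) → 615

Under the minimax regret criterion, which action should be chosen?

Column bests: θ=720, φ=615, ψ=785, ω=645, ξ=570.
Option 1 regrets: 70, 475, 0, 440, 0 → max 475
Option 2 regrets: 0, 330, 510, 750, 20 → max 750
Option 3 regrets: 455, 0, 925, 0, 750 → max 925
Smallest max regret = 475 → Option 1.

Option 1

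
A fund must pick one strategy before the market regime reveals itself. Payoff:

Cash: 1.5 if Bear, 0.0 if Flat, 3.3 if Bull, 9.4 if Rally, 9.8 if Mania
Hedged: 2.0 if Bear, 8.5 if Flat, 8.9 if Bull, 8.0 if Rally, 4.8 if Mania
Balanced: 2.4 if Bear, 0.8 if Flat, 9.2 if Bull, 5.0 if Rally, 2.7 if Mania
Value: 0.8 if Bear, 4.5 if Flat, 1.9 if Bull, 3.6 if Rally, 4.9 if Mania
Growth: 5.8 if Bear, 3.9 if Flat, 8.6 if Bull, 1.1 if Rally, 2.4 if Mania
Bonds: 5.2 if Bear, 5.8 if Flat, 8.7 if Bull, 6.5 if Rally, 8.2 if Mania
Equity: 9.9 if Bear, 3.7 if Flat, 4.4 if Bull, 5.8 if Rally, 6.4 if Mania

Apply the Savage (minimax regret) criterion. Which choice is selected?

Bonds

Column bests: Bear=9.9, Flat=8.5, Bull=9.2, Rally=9.4, Mania=9.8.
Cash regrets: 8.4, 8.5, 5.9, 0.0, 0.0 → max 8.5
Hedged regrets: 7.9, 0.0, 0.3, 1.4, 5.0 → max 7.9
Balanced regrets: 7.5, 7.7, 0.0, 4.4, 7.1 → max 7.7
Value regrets: 9.1, 4.0, 7.3, 5.8, 4.9 → max 9.1
Growth regrets: 4.1, 4.6, 0.6, 8.3, 7.4 → max 8.3
Bonds regrets: 4.7, 2.7, 0.5, 2.9, 1.6 → max 4.7
Equity regrets: 0.0, 4.8, 4.8, 3.6, 3.4 → max 4.8
Smallest max regret = 4.7 → Bonds.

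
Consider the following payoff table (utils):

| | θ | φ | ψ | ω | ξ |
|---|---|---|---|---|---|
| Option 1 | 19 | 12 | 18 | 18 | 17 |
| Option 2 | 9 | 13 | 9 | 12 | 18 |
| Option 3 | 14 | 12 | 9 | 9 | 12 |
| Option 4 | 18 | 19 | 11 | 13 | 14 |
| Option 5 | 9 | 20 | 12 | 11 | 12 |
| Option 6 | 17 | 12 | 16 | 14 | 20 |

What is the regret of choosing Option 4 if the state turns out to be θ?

Best payoff under θ is 19.
Regret = 19 − 18 = 1.

1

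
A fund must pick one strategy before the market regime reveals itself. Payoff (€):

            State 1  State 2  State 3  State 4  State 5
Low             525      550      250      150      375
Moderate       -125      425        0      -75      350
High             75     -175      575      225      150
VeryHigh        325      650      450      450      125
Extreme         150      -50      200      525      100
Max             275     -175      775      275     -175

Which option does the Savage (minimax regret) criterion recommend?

VeryHigh

Column bests: State 1=525, State 2=650, State 3=775, State 4=525, State 5=375.
Low regrets: 0, 100, 525, 375, 0 → max 525
Moderate regrets: 650, 225, 775, 600, 25 → max 775
High regrets: 450, 825, 200, 300, 225 → max 825
VeryHigh regrets: 200, 0, 325, 75, 250 → max 325
Extreme regrets: 375, 700, 575, 0, 275 → max 700
Max regrets: 250, 825, 0, 250, 550 → max 825
Smallest max regret = 325 → VeryHigh.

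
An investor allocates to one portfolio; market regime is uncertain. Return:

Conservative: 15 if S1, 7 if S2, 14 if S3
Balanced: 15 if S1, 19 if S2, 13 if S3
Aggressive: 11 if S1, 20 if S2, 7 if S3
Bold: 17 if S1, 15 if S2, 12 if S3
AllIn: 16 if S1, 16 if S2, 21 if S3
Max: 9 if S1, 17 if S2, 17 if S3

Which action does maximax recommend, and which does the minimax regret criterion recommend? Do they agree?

maximax → AllIn; minimax regret → AllIn (agree)

Row maxima: Conservative=15, Balanced=19, Aggressive=20, Bold=17, AllIn=21, Max=17
Best best-case = 21 → AllIn.
Column bests: S1=17, S2=20, S3=21.
Conservative regrets: 2, 13, 7 → max 13
Balanced regrets: 2, 1, 8 → max 8
Aggressive regrets: 6, 0, 14 → max 14
Bold regrets: 0, 5, 9 → max 9
AllIn regrets: 1, 4, 0 → max 4
Max regrets: 8, 3, 4 → max 8
Smallest max regret = 4 → AllIn.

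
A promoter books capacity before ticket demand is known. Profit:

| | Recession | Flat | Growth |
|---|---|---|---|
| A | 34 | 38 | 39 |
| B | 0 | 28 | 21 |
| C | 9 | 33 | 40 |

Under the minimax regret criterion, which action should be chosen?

Column bests: Recession=34, Flat=38, Growth=40.
A regrets: 0, 0, 1 → max 1
B regrets: 34, 10, 19 → max 34
C regrets: 25, 5, 0 → max 25
Smallest max regret = 1 → A.

A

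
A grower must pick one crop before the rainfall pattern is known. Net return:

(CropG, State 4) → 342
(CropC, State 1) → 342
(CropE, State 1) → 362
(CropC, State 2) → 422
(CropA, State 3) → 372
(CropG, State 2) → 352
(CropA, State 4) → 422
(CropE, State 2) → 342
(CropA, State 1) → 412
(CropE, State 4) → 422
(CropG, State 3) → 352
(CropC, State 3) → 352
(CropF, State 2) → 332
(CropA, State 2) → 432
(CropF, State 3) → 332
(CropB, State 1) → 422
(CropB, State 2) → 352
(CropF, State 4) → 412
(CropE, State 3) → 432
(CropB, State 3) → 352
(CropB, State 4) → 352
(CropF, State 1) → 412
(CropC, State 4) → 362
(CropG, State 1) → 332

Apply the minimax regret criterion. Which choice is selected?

CropA

Column bests: State 1=422, State 2=432, State 3=432, State 4=422.
CropE regrets: 60, 90, 0, 0 → max 90
CropF regrets: 10, 100, 100, 10 → max 100
CropG regrets: 90, 80, 80, 80 → max 90
CropC regrets: 80, 10, 80, 60 → max 80
CropA regrets: 10, 0, 60, 0 → max 60
CropB regrets: 0, 80, 80, 70 → max 80
Smallest max regret = 60 → CropA.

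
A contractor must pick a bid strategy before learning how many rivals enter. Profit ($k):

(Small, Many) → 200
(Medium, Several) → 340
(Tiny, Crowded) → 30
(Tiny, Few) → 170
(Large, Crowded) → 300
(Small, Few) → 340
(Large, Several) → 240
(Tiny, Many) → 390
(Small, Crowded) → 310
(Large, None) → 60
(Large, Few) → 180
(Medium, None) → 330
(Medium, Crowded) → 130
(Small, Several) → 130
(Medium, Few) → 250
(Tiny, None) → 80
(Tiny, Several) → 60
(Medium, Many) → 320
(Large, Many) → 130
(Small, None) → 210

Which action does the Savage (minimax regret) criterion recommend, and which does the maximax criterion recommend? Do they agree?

minimax regret → Medium; maximax → Tiny (disagree)

Column bests: None=330, Few=340, Several=340, Many=390, Crowded=310.
Tiny regrets: 250, 170, 280, 0, 280 → max 280
Small regrets: 120, 0, 210, 190, 0 → max 210
Medium regrets: 0, 90, 0, 70, 180 → max 180
Large regrets: 270, 160, 100, 260, 10 → max 270
Smallest max regret = 180 → Medium.
Row maxima: Tiny=390, Small=340, Medium=340, Large=300
Best best-case = 390 → Tiny.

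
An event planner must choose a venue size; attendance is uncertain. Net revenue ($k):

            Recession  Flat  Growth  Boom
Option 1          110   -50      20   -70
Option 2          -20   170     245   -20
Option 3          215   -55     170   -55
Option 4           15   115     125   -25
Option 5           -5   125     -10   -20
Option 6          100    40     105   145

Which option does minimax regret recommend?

Option 6

Column bests: Recession=215, Flat=170, Growth=245, Boom=145.
Option 1 regrets: 105, 220, 225, 215 → max 225
Option 2 regrets: 235, 0, 0, 165 → max 235
Option 3 regrets: 0, 225, 75, 200 → max 225
Option 4 regrets: 200, 55, 120, 170 → max 200
Option 5 regrets: 220, 45, 255, 165 → max 255
Option 6 regrets: 115, 130, 140, 0 → max 140
Smallest max regret = 140 → Option 6.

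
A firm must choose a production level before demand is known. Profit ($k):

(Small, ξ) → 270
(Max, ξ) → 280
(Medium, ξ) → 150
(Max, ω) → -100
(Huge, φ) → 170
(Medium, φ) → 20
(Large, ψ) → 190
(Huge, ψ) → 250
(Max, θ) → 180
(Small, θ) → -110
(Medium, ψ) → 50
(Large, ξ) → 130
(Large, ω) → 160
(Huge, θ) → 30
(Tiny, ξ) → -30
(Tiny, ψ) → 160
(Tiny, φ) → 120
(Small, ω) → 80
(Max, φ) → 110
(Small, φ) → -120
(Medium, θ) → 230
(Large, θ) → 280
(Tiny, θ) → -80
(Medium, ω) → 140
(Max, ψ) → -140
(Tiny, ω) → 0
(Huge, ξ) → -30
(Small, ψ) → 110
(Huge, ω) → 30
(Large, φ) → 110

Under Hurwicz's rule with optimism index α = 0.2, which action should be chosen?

Large

Tiny: 0.2·160 + 0.8·(-80) = -32
Small: 0.2·270 + 0.8·(-120) = -42
Medium: 0.2·230 + 0.8·20 = 62
Large: 0.2·280 + 0.8·110 = 144
Huge: 0.2·250 + 0.8·(-30) = 26
Max: 0.2·280 + 0.8·(-140) = -56
Highest Hurwicz score = 144 → Large.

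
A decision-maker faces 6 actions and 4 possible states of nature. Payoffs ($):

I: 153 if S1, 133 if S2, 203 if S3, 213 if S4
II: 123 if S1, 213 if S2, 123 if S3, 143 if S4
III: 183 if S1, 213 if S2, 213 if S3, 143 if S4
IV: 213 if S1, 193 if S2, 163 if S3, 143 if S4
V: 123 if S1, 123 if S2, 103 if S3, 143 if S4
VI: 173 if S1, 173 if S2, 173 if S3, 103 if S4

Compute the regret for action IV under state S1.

Best payoff under S1 is 213.
Regret = 213 − 213 = 0.

0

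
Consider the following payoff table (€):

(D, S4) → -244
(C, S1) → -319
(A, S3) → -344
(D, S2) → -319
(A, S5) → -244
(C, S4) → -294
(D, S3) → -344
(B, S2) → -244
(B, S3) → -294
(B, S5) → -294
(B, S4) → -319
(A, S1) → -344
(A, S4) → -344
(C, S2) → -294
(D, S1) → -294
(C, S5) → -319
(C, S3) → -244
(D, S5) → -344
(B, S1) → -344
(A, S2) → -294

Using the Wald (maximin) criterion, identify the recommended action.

Row minima: A=-344, B=-344, C=-319, D=-344
Best worst-case = -319 → C.

C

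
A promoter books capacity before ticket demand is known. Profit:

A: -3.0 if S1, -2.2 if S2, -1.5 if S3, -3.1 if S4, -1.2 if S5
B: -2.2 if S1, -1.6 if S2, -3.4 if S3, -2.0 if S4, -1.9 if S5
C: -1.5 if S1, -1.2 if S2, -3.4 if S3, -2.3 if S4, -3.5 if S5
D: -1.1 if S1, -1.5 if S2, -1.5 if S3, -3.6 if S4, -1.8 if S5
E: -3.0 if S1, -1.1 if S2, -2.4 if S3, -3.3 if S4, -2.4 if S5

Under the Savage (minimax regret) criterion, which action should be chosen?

Column bests: S1=-1.1, S2=-1.1, S3=-1.5, S4=-2.0, S5=-1.2.
A regrets: 1.9, 1.1, 0.0, 1.1, 0.0 → max 1.9
B regrets: 1.1, 0.5, 1.9, 0.0, 0.7 → max 1.9
C regrets: 0.4, 0.1, 1.9, 0.3, 2.3 → max 2.3
D regrets: 0.0, 0.4, 0.0, 1.6, 0.6 → max 1.6
E regrets: 1.9, 0.0, 0.9, 1.3, 1.2 → max 1.9
Smallest max regret = 1.6 → D.

D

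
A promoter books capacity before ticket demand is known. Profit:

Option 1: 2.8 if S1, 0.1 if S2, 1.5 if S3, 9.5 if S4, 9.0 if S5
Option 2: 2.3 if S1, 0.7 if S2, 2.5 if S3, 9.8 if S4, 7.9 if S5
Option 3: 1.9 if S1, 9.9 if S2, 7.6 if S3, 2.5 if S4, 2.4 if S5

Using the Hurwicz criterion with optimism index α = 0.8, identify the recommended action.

Option 1: 0.8·9.5 + 0.2·0.1 = 7.62
Option 2: 0.8·9.8 + 0.2·0.7 = 7.98
Option 3: 0.8·9.9 + 0.2·1.9 = 8.3
Highest Hurwicz score = 8.3 → Option 3.

Option 3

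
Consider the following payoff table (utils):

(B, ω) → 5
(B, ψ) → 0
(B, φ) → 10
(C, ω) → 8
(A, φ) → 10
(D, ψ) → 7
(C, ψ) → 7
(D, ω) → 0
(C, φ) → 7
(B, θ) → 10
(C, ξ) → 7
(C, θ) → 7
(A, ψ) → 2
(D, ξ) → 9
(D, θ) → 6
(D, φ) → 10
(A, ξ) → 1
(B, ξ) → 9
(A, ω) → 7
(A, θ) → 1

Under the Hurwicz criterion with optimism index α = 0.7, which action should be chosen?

A: 0.7·10 + 0.3·1 = 7.3
B: 0.7·10 + 0.3·0 = 7
C: 0.7·8 + 0.3·7 = 7.7
D: 0.7·10 + 0.3·0 = 7
Highest Hurwicz score = 7.7 → C.

C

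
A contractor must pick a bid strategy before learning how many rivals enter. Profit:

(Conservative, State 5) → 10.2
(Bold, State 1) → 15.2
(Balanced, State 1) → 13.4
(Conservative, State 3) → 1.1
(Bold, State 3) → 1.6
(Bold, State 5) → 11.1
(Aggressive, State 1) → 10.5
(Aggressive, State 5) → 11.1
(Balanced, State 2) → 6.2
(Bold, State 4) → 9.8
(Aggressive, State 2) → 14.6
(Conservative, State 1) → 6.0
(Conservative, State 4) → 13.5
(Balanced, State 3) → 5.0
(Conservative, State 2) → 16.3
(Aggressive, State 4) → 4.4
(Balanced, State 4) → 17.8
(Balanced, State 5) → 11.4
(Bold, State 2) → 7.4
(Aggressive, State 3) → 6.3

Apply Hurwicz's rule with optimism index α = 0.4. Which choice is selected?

Balanced

Conservative: 0.4·16.3 + 0.6·1.1 = 7.18
Balanced: 0.4·17.8 + 0.6·5.0 = 10.12
Aggressive: 0.4·14.6 + 0.6·4.4 = 8.48
Bold: 0.4·15.2 + 0.6·1.6 = 7.04
Highest Hurwicz score = 10.12 → Balanced.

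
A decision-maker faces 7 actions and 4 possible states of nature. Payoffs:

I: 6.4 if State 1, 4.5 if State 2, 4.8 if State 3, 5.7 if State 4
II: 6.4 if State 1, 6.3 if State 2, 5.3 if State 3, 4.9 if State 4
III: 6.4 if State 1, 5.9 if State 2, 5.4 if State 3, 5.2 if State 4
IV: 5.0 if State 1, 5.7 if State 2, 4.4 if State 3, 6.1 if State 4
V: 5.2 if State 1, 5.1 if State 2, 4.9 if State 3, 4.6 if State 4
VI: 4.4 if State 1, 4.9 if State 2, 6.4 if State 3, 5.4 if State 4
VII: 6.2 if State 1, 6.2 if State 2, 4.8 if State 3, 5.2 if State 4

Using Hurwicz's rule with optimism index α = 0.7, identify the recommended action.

III

I: 0.7·6.4 + 0.3·4.5 = 5.83
II: 0.7·6.4 + 0.3·4.9 = 5.95
III: 0.7·6.4 + 0.3·5.2 = 6.04
IV: 0.7·6.1 + 0.3·4.4 = 5.59
V: 0.7·5.2 + 0.3·4.6 = 5.02
VI: 0.7·6.4 + 0.3·4.4 = 5.8
VII: 0.7·6.2 + 0.3·4.8 = 5.78
Highest Hurwicz score = 6.04 → III.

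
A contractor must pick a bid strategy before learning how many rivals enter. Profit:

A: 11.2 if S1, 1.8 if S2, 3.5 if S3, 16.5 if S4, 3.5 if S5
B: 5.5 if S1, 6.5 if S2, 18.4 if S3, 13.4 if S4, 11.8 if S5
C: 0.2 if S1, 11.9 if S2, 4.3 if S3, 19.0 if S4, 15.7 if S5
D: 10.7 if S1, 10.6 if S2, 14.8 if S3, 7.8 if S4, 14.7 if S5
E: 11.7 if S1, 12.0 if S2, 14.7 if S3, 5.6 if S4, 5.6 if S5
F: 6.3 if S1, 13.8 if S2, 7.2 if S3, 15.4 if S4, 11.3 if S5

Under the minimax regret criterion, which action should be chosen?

B

Column bests: S1=11.7, S2=13.8, S3=18.4, S4=19.0, S5=15.7.
A regrets: 0.5, 12.0, 14.9, 2.5, 12.2 → max 14.9
B regrets: 6.2, 7.3, 0.0, 5.6, 3.9 → max 7.3
C regrets: 11.5, 1.9, 14.1, 0.0, 0.0 → max 14.1
D regrets: 1.0, 3.2, 3.6, 11.2, 1.0 → max 11.2
E regrets: 0.0, 1.8, 3.7, 13.4, 10.1 → max 13.4
F regrets: 5.4, 0.0, 11.2, 3.6, 4.4 → max 11.2
Smallest max regret = 7.3 → B.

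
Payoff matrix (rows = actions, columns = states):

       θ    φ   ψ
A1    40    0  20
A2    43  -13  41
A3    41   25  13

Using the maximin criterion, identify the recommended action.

Row minima: A1=0, A2=-13, A3=13
Best worst-case = 13 → A3.

A3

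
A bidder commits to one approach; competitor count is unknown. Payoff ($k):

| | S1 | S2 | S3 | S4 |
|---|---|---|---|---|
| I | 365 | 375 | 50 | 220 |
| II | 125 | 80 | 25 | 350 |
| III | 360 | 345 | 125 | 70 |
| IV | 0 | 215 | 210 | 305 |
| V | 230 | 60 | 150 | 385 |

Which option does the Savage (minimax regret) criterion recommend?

Column bests: S1=365, S2=375, S3=210, S4=385.
I regrets: 0, 0, 160, 165 → max 165
II regrets: 240, 295, 185, 35 → max 295
III regrets: 5, 30, 85, 315 → max 315
IV regrets: 365, 160, 0, 80 → max 365
V regrets: 135, 315, 60, 0 → max 315
Smallest max regret = 165 → I.

I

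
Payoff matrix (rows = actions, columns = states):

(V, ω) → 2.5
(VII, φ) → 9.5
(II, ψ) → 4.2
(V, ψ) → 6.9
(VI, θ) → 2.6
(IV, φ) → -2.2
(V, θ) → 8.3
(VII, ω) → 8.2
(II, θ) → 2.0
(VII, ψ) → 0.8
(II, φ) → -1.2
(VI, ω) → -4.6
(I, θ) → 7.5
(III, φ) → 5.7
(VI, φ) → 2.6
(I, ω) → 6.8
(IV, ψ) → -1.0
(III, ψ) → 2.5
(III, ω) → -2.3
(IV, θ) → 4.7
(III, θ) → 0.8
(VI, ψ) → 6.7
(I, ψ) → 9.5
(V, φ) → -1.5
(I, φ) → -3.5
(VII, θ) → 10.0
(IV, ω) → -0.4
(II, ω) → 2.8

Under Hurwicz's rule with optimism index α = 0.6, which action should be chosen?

VII

I: 0.6·9.5 + 0.4·(-3.5) = 4.3
II: 0.6·4.2 + 0.4·(-1.2) = 2.04
III: 0.6·5.7 + 0.4·(-2.3) = 2.5
IV: 0.6·4.7 + 0.4·(-2.2) = 1.94
V: 0.6·8.3 + 0.4·(-1.5) = 4.38
VI: 0.6·6.7 + 0.4·(-4.6) = 2.18
VII: 0.6·10.0 + 0.4·0.8 = 6.32
Highest Hurwicz score = 6.32 → VII.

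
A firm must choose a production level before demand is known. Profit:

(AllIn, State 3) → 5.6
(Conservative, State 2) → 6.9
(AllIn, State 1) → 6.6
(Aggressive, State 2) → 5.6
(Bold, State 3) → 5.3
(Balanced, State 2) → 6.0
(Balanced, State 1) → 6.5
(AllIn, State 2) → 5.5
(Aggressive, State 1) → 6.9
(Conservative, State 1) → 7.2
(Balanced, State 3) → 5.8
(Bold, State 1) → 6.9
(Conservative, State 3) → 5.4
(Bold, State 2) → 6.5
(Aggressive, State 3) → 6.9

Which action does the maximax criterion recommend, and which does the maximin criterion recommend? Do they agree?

maximax → Conservative; maximin → Balanced (disagree)

Row maxima: Conservative=7.2, Balanced=6.5, Aggressive=6.9, Bold=6.9, AllIn=6.6
Best best-case = 7.2 → Conservative.
Row minima: Conservative=5.4, Balanced=5.8, Aggressive=5.6, Bold=5.3, AllIn=5.5
Best worst-case = 5.8 → Balanced.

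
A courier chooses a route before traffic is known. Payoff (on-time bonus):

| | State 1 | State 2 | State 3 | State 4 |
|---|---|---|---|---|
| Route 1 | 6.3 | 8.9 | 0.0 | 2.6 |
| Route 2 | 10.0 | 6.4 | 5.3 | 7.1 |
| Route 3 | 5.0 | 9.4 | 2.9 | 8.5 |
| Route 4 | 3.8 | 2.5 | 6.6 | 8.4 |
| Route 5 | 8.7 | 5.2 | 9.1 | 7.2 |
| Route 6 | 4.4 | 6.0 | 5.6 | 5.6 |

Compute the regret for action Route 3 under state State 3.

Best payoff under State 3 is 9.1.
Regret = 9.1 − 2.9 = 6.2.

6.2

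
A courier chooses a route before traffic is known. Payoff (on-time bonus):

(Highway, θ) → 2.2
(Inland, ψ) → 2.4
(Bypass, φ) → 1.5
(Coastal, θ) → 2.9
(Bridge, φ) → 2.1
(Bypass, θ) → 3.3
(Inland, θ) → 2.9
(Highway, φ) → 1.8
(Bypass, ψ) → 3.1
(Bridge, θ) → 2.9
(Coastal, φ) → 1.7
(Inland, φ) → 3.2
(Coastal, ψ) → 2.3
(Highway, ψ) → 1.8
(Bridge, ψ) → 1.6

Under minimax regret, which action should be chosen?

Inland

Column bests: θ=3.3, φ=3.2, ψ=3.1.
Bypass regrets: 0.0, 1.7, 0.0 → max 1.7
Highway regrets: 1.1, 1.4, 1.3 → max 1.4
Inland regrets: 0.4, 0.0, 0.7 → max 0.7
Bridge regrets: 0.4, 1.1, 1.5 → max 1.5
Coastal regrets: 0.4, 1.5, 0.8 → max 1.5
Smallest max regret = 0.7 → Inland.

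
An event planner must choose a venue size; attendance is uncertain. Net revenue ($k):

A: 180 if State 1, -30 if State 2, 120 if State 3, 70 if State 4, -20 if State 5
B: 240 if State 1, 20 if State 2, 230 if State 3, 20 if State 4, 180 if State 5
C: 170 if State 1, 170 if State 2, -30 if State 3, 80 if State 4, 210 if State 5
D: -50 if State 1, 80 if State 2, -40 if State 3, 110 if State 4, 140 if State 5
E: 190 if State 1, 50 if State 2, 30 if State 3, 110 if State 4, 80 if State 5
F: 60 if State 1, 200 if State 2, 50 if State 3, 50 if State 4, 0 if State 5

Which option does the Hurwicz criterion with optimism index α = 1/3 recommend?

B

A: 1/3·180 + 2/3·(-30) = 40
B: 1/3·240 + 2/3·20 = 280/3
C: 1/3·210 + 2/3·(-30) = 50
D: 1/3·140 + 2/3·(-50) = 40/3
E: 1/3·190 + 2/3·30 = 250/3
F: 1/3·200 + 2/3·0 = 200/3
Highest Hurwicz score = 280/3 → B.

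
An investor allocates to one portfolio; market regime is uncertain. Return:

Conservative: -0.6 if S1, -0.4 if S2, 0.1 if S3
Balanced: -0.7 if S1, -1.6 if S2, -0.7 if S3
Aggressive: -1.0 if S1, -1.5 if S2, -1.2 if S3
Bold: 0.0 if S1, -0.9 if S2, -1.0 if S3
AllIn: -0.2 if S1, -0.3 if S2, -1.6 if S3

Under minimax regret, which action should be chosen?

Column bests: S1=0.0, S2=-0.3, S3=0.1.
Conservative regrets: 0.6, 0.1, 0.0 → max 0.6
Balanced regrets: 0.7, 1.3, 0.8 → max 1.3
Aggressive regrets: 1.0, 1.2, 1.3 → max 1.3
Bold regrets: 0.0, 0.6, 1.1 → max 1.1
AllIn regrets: 0.2, 0.0, 1.7 → max 1.7
Smallest max regret = 0.6 → Conservative.

Conservative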